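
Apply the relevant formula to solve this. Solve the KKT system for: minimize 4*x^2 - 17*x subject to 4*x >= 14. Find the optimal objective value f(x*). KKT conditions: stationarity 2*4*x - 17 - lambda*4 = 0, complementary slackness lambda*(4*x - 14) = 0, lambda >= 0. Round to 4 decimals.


Step 1: Try lambda = 0 (constraint inactive).
x_unc = 17/(2*4) = 2.125
Check: 4*2.125 = 8.5 < 14 -- violated!
Step 2: Constraint must be active: 4*x = 14
x* = 14/4 = 3.5
lambda = (2*4*3.5 - 17)/4 = 2.75
Step 3: Compute optimal value.
f(x*) = 4*3.5^2 - 17*3.5 = -10.5


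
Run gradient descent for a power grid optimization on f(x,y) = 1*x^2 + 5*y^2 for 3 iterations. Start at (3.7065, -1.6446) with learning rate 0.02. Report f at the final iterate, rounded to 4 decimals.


Gradient descent on f(x,y) = 1*x^2 + 5*y^2.
Starting point: (3.7065, -1.6446), alpha = 0.02
Step 1: grad_x = 2*1*3.7065 = 7.413, grad_y = 2*5*-1.6446 = -16.446
  x_1 = 3.7065 - 0.02*7.413 = 3.5582
  y_1 = -1.6446 - 0.02*-16.446 = -1.3157
Step 2: grad_x = 2*1*3.5582 = 7.1165, grad_y = 2*5*-1.3157 = -13.1568
  x_2 = 3.5582 - 0.02*7.1165 = 3.4159
  y_2 = -1.3157 - 0.02*-13.1568 = -1.0525
Step 3: grad_x = 2*1*3.4159 = 6.8318, grad_y = 2*5*-1.0525 = -10.5254
  x_3 = 3.4159 - 0.02*6.8318 = 3.2793
  y_3 = -1.0525 - 0.02*-10.5254 = -0.842
f(3.2793, -0.842) = 1*3.2793^2 + 5*(-0.842)^2 = 14.2988


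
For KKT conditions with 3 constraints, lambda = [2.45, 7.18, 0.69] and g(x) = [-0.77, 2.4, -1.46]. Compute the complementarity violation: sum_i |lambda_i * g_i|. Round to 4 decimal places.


KKT complementary slackness check:
lambda_1 * g_1 = 2.45 * -0.77 = -1.8865
lambda_2 * g_2 = 7.18 * 2.4 = 17.232
lambda_3 * g_3 = 0.69 * -1.46 = -1.0074
Total violation = 1.8865 + 17.232 + 1.0074 = 20.1259


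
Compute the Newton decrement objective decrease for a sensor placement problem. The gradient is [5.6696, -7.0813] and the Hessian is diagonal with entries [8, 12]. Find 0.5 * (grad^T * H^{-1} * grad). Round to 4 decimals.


Step 1: H is diagonal, so H^(-1) * g = [0.7087, -0.5901].
Step 2: g^T H^(-1) g = sum_i g_i^2 / H_ii
  = (5.6696)^2/8 + (-7.0813)^2/12
  = 4.018 + 4.1787 = 8.1968
Step 3: Objective decrease = 0.5 * g^T H^(-1) g = 4.0984


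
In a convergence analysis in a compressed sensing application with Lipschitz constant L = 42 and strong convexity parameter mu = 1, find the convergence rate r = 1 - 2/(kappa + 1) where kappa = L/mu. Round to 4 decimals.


Step 1: Compute the condition number.
kappa = L/mu = 42/1 = 42.0
Step 2: Compute the convergence rate.
r = 1 - 2/(kappa + 1) = 1 - 2*mu/(L + mu) = (L - mu)/(L + mu) = 41/43 = 0.9535


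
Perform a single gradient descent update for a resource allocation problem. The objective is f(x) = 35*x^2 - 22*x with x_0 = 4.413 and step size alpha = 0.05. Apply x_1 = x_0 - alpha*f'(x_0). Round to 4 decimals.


We compute the gradient at x_0 and apply the update.
f'(x) = 70*x - 22
f'(4.413) = 70*4.413 - 22 = 286.91
x_1 = 4.413 - 0.05*286.91 = -9.9325


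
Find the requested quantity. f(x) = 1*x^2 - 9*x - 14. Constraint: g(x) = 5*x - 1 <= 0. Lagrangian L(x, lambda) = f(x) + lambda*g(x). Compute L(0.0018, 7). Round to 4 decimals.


Step 1: Evaluate f(x).
f(0.0018) = 1*0.0018^2 - 9*0.0018 - 14 = -14.0162
Step 2: Evaluate g(x).
g(0.0018) = 5*0.0018 - 1 = -0.991
Step 3: Compute Lagrangian.
L = -14.0162 + 7*-0.991 = -20.9532


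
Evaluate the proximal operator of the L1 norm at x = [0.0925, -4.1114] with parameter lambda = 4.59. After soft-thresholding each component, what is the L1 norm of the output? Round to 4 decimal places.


Soft-thresholding with lambda = 4.59:
prox(0.0925) = sign(0.0925)*max(|0.0925| - 4.59, 0) = 0.0
prox(-4.1114) = sign(-4.1114)*max(|-4.1114| - 4.59, 0) = 0.0
prox(x) = [0.0, 0.0]
||prox(x)||_1 = 0.0 + 0.0 = 0.0


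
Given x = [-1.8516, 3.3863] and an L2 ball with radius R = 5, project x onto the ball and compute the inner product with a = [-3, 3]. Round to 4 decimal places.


Step 1: Compute ||x|| (intermediates to 6 decimals).
||x|| = sqrt((-1.8516)^2 + 3.3863^2) = 3.859462
Step 2: Project.
Since ||x|| <= R, proj = x (no scaling needed).
proj(x) = [-1.8516, 3.3863]
Step 3: Dot product.
a^T * proj(x) = -3*(-1.8516) + 3*3.3863 = 15.7137


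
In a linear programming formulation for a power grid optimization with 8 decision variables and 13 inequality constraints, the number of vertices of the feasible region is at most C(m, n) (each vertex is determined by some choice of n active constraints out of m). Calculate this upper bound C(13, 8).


Each vertex corresponds to some choice of n active constraints out of m, so the number of vertices is at most C(m, n) = m! / (n!(m-n)!).
m = 13, n = 8
Numerator: 13 * 12 * 11 * 10 * 9 * 8 * 7 * 6
Denominator: 8! = 40320
C(13, 8) = 1287


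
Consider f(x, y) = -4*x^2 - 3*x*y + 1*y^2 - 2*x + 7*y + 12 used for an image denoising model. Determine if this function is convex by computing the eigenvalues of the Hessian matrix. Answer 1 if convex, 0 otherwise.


The Hessian of f(x,y) = -4*x^2 - 3*x*y + 1*y^2 - 2*x + 7*y + 12 is:
H = [[-8, -3], [-3, 2]]
Trace = -8 + 2 = -6
Determinant = -8*2 - (-3)^2 = -25
Discriminant = (-6)^2 - 4*-25 = 136.0
Eigenvalues: lambda_1 = -8.831, lambda_2 = 2.831
The function is not convex.

0


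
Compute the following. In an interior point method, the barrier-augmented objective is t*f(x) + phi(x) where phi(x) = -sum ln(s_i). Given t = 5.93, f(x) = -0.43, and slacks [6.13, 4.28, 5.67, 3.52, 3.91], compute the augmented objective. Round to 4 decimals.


Step 1: Compute log-barrier.
ln values: [1.8132, 1.454, 1.7352, 1.2585, 1.3635]
phi = -(1.8132 + 1.454 + 1.7352 + 1.2585 + 1.3635) = -7.6243
Step 2: Compute augmented objective.
t*f(x) = 5.93*-0.43 = -2.5499
Total = -2.5499 - 7.6243 = -10.1742


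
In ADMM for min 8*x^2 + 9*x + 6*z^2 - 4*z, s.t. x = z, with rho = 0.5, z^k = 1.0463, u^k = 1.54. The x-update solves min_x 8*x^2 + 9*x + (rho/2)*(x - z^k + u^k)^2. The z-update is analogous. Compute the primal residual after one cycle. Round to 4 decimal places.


ADMM iteration with rho = 0.5, z^k = 1.0463, u^k = 1.54
Step 1: x-update.
Minimize 8*x^2 + 9*x + (0.5/2)*(x - 1.0463 + 1.54)^2
FOC: (2*8 + 0.5)*x = -9 + 0.5*(1.0463 - 1.54)
x^{k+1} = -0.5604
Step 2: z-update.
Minimize 6*z^2 - 4*z + (0.5/2)*(-0.5604 - z + 1.54)^2
FOC: (2*6 + 0.5)*z = 4 + 0.5*(-0.5604 + 1.54)
z^{k+1} = 0.3592
Step 3: u-update.
u^{k+1} = 1.54 - 0.5604 - 0.3592 = 0.6204
Step 4: Primal residual = |-0.5604 - 0.3592| = 0.9196


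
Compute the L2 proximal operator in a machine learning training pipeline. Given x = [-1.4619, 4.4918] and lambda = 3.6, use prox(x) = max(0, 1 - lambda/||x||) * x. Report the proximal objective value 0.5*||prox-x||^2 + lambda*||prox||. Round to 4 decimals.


Step 1: Compute ||x||.
||x|| = 4.7237
Step 2: Compute scaling factor.
scale = max(0, 1 - 3.6/4.7237) = 0.2379
Step 3: prox(x) = [-0.3478, 1.0685]
||prox(x)|| = 1.1237
Step 4: Proximal objective.
0.5*||prox-x||^2 = 6.48
lambda*||prox|| = 4.0453
Total = 10.5253


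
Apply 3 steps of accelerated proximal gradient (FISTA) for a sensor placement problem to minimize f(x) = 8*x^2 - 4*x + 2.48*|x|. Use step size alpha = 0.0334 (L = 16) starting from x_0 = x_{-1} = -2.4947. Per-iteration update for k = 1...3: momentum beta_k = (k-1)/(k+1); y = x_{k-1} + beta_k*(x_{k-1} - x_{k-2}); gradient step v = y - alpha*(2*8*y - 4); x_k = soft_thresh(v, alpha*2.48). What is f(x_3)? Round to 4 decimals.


FISTA on f(x) = 8*x^2 - 4*x + 2.48*|x|
L = 16, alpha = 0.0334
Iteration 1: beta = 0.0, y = -2.4947 + 0.0*(-2.4947 + 2.4947) = -2.4947
  grad(y) = -43.9152, v = y - alpha*grad = -1.0279
  prox(v) = soft_thresh(-1.0279, 0.0828) = -0.9451
Iteration 2: beta = 0.3333, y = -0.9451 + 0.3333*(-0.9451 + 2.4947) = -0.4286
  grad(y) = -10.8571, v = y - alpha*grad = -0.0659
  prox(v) = soft_thresh(-0.0659, 0.0828) = 0.0
Iteration 3: beta = 0.5, y = 0.0 + 0.5*(0.0 + 0.9451) = 0.4726
  grad(y) = 3.5608, v = y - alpha*grad = 0.3536
  prox(v) = soft_thresh(0.3536, 0.0828) = 0.2708
f(x_3) = 8*0.2708^2 - 4*0.2708 + 2.48*|0.2708| = 0.175


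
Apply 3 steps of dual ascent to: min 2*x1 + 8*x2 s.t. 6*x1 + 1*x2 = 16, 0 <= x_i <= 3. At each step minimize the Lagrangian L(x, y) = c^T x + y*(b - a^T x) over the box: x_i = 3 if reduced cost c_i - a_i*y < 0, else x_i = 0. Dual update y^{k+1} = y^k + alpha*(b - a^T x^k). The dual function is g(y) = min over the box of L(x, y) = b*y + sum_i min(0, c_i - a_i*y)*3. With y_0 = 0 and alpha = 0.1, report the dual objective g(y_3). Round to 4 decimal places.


Dual ascent for LP: min 2*x1 + 8*x2, 6*x1 + 1*x2 = 16, 0 <= x_i <= 3
Step 1: y^k = 0.0, reduced costs: (2.0, 8.0)
  x^k = (0.0, 0.0), subgradient = b - a^T x = 16.0
  y^{k+1} = 0.0 + 0.1*16.0 = 1.6
Step 2: y^k = 1.6, reduced costs: (-7.6, 6.4)
  x^k = (3.0, 0.0), subgradient = b - a^T x = -2.0
  y^{k+1} = 1.6 + 0.1*-2.0 = 1.4
Step 3: y^k = 1.4, reduced costs: (-6.4, 6.6)
  x^k = (3.0, 0.0), subgradient = b - a^T x = -2.0
  y^{k+1} = 1.4 + 0.1*-2.0 = 1.2
Dual objective at y_3 = 1.2: reduced costs (-5.2, 6.8), box minimizer x = (3.0, 0.0)
g(y_3) = b*y + (c1 - a1*y)*x1 + (c2 - a2*y)*x2 = 16*1.2 + (-5.2)*3.0 + 6.8*0.0 = 19.2 - 15.6 + 0.0 = 3.6


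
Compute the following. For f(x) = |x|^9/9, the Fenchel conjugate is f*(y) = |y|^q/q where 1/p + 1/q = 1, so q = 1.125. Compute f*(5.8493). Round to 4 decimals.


The conjugate exponent q satisfies 1/p + 1/q = 1.
p = 9, so q = 9/(9 - 1) = 1.125
|y|^q = 5.8493^1.125 = 7.2944
f*(5.8493) = 7.2944 / 1.125 = 6.4839


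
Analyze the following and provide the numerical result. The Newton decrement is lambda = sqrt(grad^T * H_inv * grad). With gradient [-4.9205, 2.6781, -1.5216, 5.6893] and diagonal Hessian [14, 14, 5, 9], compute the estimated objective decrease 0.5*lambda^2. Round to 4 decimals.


Step 1: H is diagonal, so H^(-1) * g = [-0.3515, 0.1913, -0.3043, 0.6321].
Step 2: g^T H^(-1) g = sum_i g_i^2 / H_ii
  = (-4.9205)^2/14 + (2.6781)^2/14 + (-1.5216)^2/5 + (5.6893)^2/9
  = 1.7294 + 0.5123 + 0.4631 + 3.5965 = 6.3012
Step 3: Objective decrease = 0.5 * g^T H^(-1) g = 3.1506


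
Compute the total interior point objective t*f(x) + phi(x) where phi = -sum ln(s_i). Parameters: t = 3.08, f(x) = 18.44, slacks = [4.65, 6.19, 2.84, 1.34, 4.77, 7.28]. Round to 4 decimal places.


Step 1: Compute log-barrier.
ln values: [1.5369, 1.8229, 1.0438, 0.2927, 1.5623, 1.9851]
phi = -(1.5369 + 1.8229 + 1.0438 + 0.2927 + 1.5623 + 1.9851) = -8.2438
Step 2: Compute augmented objective.
t*f(x) = 3.08*18.44 = 56.7952
Total = 56.7952 - 8.2438 = 48.5514


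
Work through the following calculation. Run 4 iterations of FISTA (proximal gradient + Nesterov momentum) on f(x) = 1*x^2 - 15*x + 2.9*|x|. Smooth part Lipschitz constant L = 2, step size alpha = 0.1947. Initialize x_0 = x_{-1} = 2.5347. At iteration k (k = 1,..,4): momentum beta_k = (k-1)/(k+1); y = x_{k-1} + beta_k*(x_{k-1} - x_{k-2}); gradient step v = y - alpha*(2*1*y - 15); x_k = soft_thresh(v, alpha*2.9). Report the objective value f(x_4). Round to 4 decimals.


FISTA on f(x) = 1*x^2 - 15*x + 2.9*|x|
L = 2, alpha = 0.1947
Iteration 1: beta = 0.0, y = 2.5347 + 0.0*(2.5347 - 2.5347) = 2.5347
  grad(y) = -9.9306, v = y - alpha*grad = 4.4682
  prox(v) = soft_thresh(4.4682, 0.5646) = 3.9036
Iteration 2: beta = 0.3333, y = 3.9036 + 0.3333*(3.9036 - 2.5347) = 4.3598
  grad(y) = -6.2803, v = y - alpha*grad = 5.5826
  prox(v) = soft_thresh(5.5826, 0.5646) = 5.018
Iteration 3: beta = 0.5, y = 5.018 + 0.5*(5.018 - 3.9036) = 5.5752
  grad(y) = -3.8496, v = y - alpha*grad = 6.3247
  prox(v) = soft_thresh(6.3247, 0.5646) = 5.7601
Iteration 4: beta = 0.6, y = 5.7601 + 0.6*(5.7601 - 5.018) = 6.2054
  grad(y) = -2.5893, v = y - alpha*grad = 6.7095
  prox(v) = soft_thresh(6.7095, 0.5646) = 6.1449
f(x_4) = 1*6.1449^2 - 15*6.1449 + 2.9*|6.1449| = -36.5935


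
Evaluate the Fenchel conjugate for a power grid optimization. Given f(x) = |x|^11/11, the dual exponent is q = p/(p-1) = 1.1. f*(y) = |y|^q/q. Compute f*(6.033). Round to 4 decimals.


The conjugate exponent q satisfies 1/p + 1/q = 1.
p = 11, so q = 11/(11 - 1) = 1.1
|y|^q = 6.033^1.1 = 7.2208
f*(6.033) = 7.2208 / 1.1 = 6.5644


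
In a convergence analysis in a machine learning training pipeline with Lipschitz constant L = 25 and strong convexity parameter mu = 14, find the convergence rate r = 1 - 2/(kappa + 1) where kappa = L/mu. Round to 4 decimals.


Step 1: Compute the condition number.
kappa = L/mu = 25/14 = 1.7857
Step 2: Compute the convergence rate.
r = 1 - 2/(kappa + 1) = 1 - 2*mu/(L + mu) = (L - mu)/(L + mu) = 11/39 = 0.2821


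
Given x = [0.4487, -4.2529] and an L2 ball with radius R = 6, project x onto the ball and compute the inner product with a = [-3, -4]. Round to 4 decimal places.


Step 1: Compute ||x|| (intermediates to 6 decimals).
||x|| = sqrt(0.4487^2 + (-4.2529)^2) = 4.276504
Step 2: Project.
Since ||x|| <= R, proj = x (no scaling needed).
proj(x) = [0.4487, -4.2529]
Step 3: Dot product.
a^T * proj(x) = -3*0.4487 - 4*(-4.2529) = 15.6655


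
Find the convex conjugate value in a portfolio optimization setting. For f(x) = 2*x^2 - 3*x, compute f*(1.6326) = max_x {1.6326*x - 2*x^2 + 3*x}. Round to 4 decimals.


f*(y) = sup_x {y*x - a*x^2 - b*x} = sup_x {(y-b)*x - a*x^2}
FOC: (y - b) - 2a*x = 0 => x* = (y - b)/(2a)
x* = (1.6326 + 3)/(2*2) = 1.1582
f*(1.6326) = (y-b)^2/(4a) = (1.6326 + 3)^2/(4*2)
= 21.461/8 = 2.6826


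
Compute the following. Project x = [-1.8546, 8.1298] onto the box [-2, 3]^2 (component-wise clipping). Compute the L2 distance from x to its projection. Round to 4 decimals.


Project each component onto [-2, 3].
clip(-1.8546) = -1.8546, clip(8.1298) = 3.0
Projection = [-1.8546, 3.0]
Squared diffs: [0.0, 26.3148]
Distance = sqrt(26.3148) = 5.1298


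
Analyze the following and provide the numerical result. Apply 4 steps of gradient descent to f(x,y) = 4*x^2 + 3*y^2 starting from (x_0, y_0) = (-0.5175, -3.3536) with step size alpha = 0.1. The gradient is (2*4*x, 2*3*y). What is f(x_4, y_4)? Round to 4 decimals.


Gradient descent on f(x,y) = 4*x^2 + 3*y^2.
Starting point: (-0.5175, -3.3536), alpha = 0.1
Step 1: grad_x = 2*4*-0.5175 = -4.14, grad_y = 2*3*-3.3536 = -20.1216
  x_1 = -0.5175 - 0.1*-4.14 = -0.1035
  y_1 = -3.3536 - 0.1*-20.1216 = -1.3414
Step 2: grad_x = 2*4*-0.1035 = -0.828, grad_y = 2*3*-1.3414 = -8.0486
  x_2 = -0.1035 - 0.1*-0.828 = -0.0207
  y_2 = -1.3414 - 0.1*-8.0486 = -0.5366
Step 3: grad_x = 2*4*-0.0207 = -0.1656, grad_y = 2*3*-0.5366 = -3.2195
  x_3 = -0.0207 - 0.1*-0.1656 = -0.0041
  y_3 = -0.5366 - 0.1*-3.2195 = -0.2146
Step 4: grad_x = 2*4*-0.0041 = -0.0331, grad_y = 2*3*-0.2146 = -1.2878
  x_4 = -0.0041 - 0.1*-0.0331 = -0.0008
  y_4 = -0.2146 - 0.1*-1.2878 = -0.0859
f(-0.0008, -0.0859) = 4*(-0.0008)^2 + 3*(-0.0859)^2 = 0.0221


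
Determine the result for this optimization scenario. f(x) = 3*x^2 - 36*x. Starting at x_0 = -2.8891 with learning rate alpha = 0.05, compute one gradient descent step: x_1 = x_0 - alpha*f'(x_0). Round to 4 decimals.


We compute the gradient at x_0 and apply the update.
f'(x) = 6*x - 36
f'(-2.8891) = 6*-2.8891 - 36 = -53.3346
x_1 = -2.8891 - 0.05*-53.3346 = -0.2224


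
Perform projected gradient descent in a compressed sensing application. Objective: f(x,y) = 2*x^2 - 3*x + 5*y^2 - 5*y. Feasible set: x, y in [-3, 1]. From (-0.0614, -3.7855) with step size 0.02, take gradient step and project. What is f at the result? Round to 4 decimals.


Step 1: Compute gradient at (-0.0614, -3.7855).
grad_x = 2*2*-0.0614 - 3 = -3.2456
grad_y = 2*5*-3.7855 - 5 = -42.855
Step 2: Gradient step.
x_raw = -0.0614 - 0.02*-3.2456 = 0.0035
y_raw = -3.7855 - 0.02*-42.855 = -2.9284
Step 3: Project onto [-3, 1].
x_proj = clip(0.0035) = 0.0035
y_proj = clip(-2.9284) = -2.9284
Step 4: Evaluate f.
f(0.0035, -2.9284) = 57.5091


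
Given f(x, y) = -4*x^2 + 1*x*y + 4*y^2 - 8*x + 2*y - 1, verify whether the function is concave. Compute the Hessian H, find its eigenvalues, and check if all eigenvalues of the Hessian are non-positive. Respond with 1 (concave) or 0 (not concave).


The Hessian of f(x,y) = -4*x^2 + 1*x*y + 4*y^2 - 8*x + 2*y - 1 is:
H = [[-8, 1], [1, 8]]
Trace = -8 + 8 = 0
Determinant = -8*8 - (1)^2 = -65
Discriminant = (0)^2 - 4*-65 = 260.0
Eigenvalues: lambda_1 = -8.0623, lambda_2 = 8.0623
The function is not concave.

0


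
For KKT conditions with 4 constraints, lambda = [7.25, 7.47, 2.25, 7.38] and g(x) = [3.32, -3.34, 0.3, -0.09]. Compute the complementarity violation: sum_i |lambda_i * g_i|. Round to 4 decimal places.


KKT complementary slackness check:
lambda_1 * g_1 = 7.25 * 3.32 = 24.07
lambda_2 * g_2 = 7.47 * -3.34 = -24.9498
lambda_3 * g_3 = 2.25 * 0.3 = 0.675
lambda_4 * g_4 = 7.38 * -0.09 = -0.6642
Total violation = 24.07 + 24.9498 + 0.675 + 0.6642 = 50.359


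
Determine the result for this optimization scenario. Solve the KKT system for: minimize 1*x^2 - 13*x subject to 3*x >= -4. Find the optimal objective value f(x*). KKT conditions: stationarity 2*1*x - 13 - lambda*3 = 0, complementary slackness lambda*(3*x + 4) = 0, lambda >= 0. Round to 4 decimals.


Step 1: Try lambda = 0 (constraint inactive).
Stationarity: 2*1*x - 13 = 0
x* = 13/(2*1) = 6.5
Check constraint: 3*6.5 = 19.5 >= -4 -- satisfied.
Step 2: Compute optimal value.
f(x*) = 1*6.5^2 - 13*6.5 = -42.25


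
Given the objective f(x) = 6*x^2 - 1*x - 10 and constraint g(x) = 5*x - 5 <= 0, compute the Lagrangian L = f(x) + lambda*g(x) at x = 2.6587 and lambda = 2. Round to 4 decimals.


Step 1: Evaluate f(x).
f(2.6587) = 6*2.6587^2 - 1*2.6587 - 10 = 29.7534
Step 2: Evaluate g(x).
g(2.6587) = 5*2.6587 - 5 = 8.2935
Step 3: Compute Lagrangian.
L = 29.7534 + 2*8.2935 = 46.3404


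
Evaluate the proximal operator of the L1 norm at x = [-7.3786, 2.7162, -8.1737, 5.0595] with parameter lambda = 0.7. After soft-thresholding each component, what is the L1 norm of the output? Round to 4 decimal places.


Soft-thresholding with lambda = 0.7:
prox(-7.3786) = sign(-7.3786)*max(|-7.3786| - 0.7, 0) = -6.6786
prox(2.7162) = sign(2.7162)*max(|2.7162| - 0.7, 0) = 2.0162
prox(-8.1737) = sign(-8.1737)*max(|-8.1737| - 0.7, 0) = -7.4737
prox(5.0595) = sign(5.0595)*max(|5.0595| - 0.7, 0) = 4.3595
prox(x) = [-6.6786, 2.0162, -7.4737, 4.3595]
||prox(x)||_1 = 6.6786 + 2.0162 + 7.4737 + 4.3595 = 20.528


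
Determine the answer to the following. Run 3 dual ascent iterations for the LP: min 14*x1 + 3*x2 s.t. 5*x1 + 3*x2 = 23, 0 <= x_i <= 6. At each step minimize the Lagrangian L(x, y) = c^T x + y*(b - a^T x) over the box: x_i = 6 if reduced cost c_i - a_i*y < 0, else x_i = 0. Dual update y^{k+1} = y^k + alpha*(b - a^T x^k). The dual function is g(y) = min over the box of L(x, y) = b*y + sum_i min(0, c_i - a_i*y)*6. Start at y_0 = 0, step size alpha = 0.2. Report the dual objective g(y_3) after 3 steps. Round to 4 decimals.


Dual ascent for LP: min 14*x1 + 3*x2, 5*x1 + 3*x2 = 23, 0 <= x_i <= 6
Step 1: y^k = 0.0, reduced costs: (14.0, 3.0)
  x^k = (0.0, 0.0), subgradient = b - a^T x = 23.0
  y^{k+1} = 0.0 + 0.2*23.0 = 4.6
Step 2: y^k = 4.6, reduced costs: (-9.0, -10.8)
  x^k = (6.0, 6.0), subgradient = b - a^T x = -25.0
  y^{k+1} = 4.6 + 0.2*-25.0 = -0.4
Step 3: y^k = -0.4, reduced costs: (16.0, 4.2)
  x^k = (0.0, 0.0), subgradient = b - a^T x = 23.0
  y^{k+1} = -0.4 + 0.2*23.0 = 4.2
Dual objective at y_3 = 4.2: reduced costs (-7.0, -9.6), box minimizer x = (6.0, 6.0)
g(y_3) = b*y + (c1 - a1*y)*x1 + (c2 - a2*y)*x2 = 23*4.2 + (-7.0)*6.0 + (-9.6)*6.0 = 96.6 - 42.0 - 57.6 = -3.0


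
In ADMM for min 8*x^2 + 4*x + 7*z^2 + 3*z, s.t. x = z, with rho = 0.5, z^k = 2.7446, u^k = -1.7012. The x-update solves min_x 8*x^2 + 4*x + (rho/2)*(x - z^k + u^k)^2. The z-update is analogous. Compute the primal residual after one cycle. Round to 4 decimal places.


ADMM iteration with rho = 0.5, z^k = 2.7446, u^k = -1.7012
Step 1: x-update.
Minimize 8*x^2 + 4*x + (0.5/2)*(x - 2.7446 - 1.7012)^2
FOC: (2*8 + 0.5)*x = -4 + 0.5*(2.7446 + 1.7012)
x^{k+1} = -0.1077
Step 2: z-update.
Minimize 7*z^2 + 3*z + (0.5/2)*(-0.1077 - z - 1.7012)^2
FOC: (2*7 + 0.5)*z = -3 + 0.5*(-0.1077 - 1.7012)
z^{k+1} = -0.2693
Step 3: u-update.
u^{k+1} = -1.7012 - 0.1077 + 0.2693 = -1.5396
Step 4: Primal residual = |-0.1077 + 0.2693| = 0.1616


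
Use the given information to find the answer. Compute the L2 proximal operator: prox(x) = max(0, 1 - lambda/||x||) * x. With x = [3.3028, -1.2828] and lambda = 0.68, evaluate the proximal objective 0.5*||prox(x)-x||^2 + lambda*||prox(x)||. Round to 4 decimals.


Step 1: Compute ||x||.
||x|| = 3.5432
Step 2: Compute scaling factor.
scale = max(0, 1 - 0.68/3.5432) = 0.8081
Step 3: prox(x) = [2.6689, -1.0366]
||prox(x)|| = 2.8632
Step 4: Proximal objective.
0.5*||prox-x||^2 = 0.2312
lambda*||prox|| = 1.947
Total = 2.1782


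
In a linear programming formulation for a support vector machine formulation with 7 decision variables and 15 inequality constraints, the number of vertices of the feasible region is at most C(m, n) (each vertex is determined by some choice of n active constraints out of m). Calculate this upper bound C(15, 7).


Each vertex corresponds to some choice of n active constraints out of m, so the number of vertices is at most C(m, n) = m! / (n!(m-n)!).
m = 15, n = 7
Numerator: 15 * 14 * 13 * 12 * 11 * 10 * 9
Denominator: 7! = 5040
C(15, 7) = 6435


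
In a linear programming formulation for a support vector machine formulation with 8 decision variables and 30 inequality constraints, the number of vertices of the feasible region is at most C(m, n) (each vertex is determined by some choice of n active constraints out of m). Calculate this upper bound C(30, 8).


Each vertex corresponds to some choice of n active constraints out of m, so the number of vertices is at most C(m, n) = m! / (n!(m-n)!).
m = 30, n = 8
Numerator: 30 * 29 * 28 * 27 * 26 * 25 * 24 * 23
Denominator: 8! = 40320
C(30, 8) = 5852925


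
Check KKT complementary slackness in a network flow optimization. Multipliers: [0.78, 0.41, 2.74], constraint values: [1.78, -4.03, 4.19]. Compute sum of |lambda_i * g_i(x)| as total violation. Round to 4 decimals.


KKT complementary slackness check:
lambda_1 * g_1 = 0.78 * 1.78 = 1.3884
lambda_2 * g_2 = 0.41 * -4.03 = -1.6523
lambda_3 * g_3 = 2.74 * 4.19 = 11.4806
Total violation = 1.3884 + 1.6523 + 11.4806 = 14.5213


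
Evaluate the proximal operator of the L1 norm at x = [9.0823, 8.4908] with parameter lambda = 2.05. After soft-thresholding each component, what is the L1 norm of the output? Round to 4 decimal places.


Soft-thresholding with lambda = 2.05:
prox(9.0823) = sign(9.0823)*max(|9.0823| - 2.05, 0) = 7.0323
prox(8.4908) = sign(8.4908)*max(|8.4908| - 2.05, 0) = 6.4408
prox(x) = [7.0323, 6.4408]
||prox(x)||_1 = 7.0323 + 6.4408 = 13.4731


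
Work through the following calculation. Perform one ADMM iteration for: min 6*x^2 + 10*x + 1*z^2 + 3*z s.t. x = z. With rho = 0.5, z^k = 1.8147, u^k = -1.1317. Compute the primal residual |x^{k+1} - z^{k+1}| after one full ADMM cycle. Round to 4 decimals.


ADMM iteration with rho = 0.5, z^k = 1.8147, u^k = -1.1317
Step 1: x-update.
Minimize 6*x^2 + 10*x + (0.5/2)*(x - 1.8147 - 1.1317)^2
FOC: (2*6 + 0.5)*x = -10 + 0.5*(1.8147 + 1.1317)
x^{k+1} = -0.6821
Step 2: z-update.
Minimize 1*z^2 + 3*z + (0.5/2)*(-0.6821 - z - 1.1317)^2
FOC: (2*1 + 0.5)*z = -3 + 0.5*(-0.6821 - 1.1317)
z^{k+1} = -1.5628
Step 3: u-update.
u^{k+1} = -1.1317 - 0.6821 + 1.5628 = -0.2511
Step 4: Primal residual = |-0.6821 + 1.5628| = 0.8806


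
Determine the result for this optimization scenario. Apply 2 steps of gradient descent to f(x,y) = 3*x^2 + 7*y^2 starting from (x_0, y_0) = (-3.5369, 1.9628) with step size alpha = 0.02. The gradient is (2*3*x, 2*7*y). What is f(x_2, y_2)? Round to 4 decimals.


Gradient descent on f(x,y) = 3*x^2 + 7*y^2.
Starting point: (-3.5369, 1.9628), alpha = 0.02
Step 1: grad_x = 2*3*-3.5369 = -21.2214, grad_y = 2*7*1.9628 = 27.4792
  x_1 = -3.5369 - 0.02*-21.2214 = -3.1125
  y_1 = 1.9628 - 0.02*27.4792 = 1.4132
Step 2: grad_x = 2*3*-3.1125 = -18.6748, grad_y = 2*7*1.4132 = 19.785
  x_2 = -3.1125 - 0.02*-18.6748 = -2.739
  y_2 = 1.4132 - 0.02*19.785 = 1.0175
f(-2.739, 1.0175) = 3*(-2.739)^2 + 7*1.0175^2 = 29.7533


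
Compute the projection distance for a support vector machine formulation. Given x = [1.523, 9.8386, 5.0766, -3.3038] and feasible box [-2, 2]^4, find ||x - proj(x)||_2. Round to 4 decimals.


Project each component onto [-2, 2].
clip(1.523) = 1.523, clip(9.8386) = 2.0, clip(5.0766) = 2.0, clip(-3.3038) = -2.0
Projection = [1.523, 2.0, 2.0, -2.0]
Squared diffs: [0.0, 61.4436, 9.4655, 1.6999]
Distance = sqrt(72.609) = 8.5211


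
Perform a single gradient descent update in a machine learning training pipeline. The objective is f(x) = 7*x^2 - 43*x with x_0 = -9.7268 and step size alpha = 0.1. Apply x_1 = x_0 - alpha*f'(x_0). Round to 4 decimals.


We compute the gradient at x_0 and apply the update.
f'(x) = 14*x - 43
f'(-9.7268) = 14*-9.7268 - 43 = -179.1752
x_1 = -9.7268 - 0.1*-179.1752 = 8.1907


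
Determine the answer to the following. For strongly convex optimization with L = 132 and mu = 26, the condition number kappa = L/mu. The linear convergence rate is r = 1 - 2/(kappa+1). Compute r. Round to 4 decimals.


Step 1: Compute the condition number.
kappa = L/mu = 132/26 = 5.0769
Step 2: Compute the convergence rate.
r = 1 - 2/(kappa + 1) = 1 - 2*mu/(L + mu) = (L - mu)/(L + mu) = 106/158 = 0.6709


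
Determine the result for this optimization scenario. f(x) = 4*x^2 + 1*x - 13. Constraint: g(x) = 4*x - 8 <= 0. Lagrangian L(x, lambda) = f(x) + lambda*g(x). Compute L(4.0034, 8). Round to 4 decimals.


Step 1: Evaluate f(x).
f(4.0034) = 4*4.0034^2 + 1*4.0034 - 13 = 55.1122
Step 2: Evaluate g(x).
g(4.0034) = 4*4.0034 - 8 = 8.0136
Step 3: Compute Lagrangian.
L = 55.1122 + 8*8.0136 = 119.221


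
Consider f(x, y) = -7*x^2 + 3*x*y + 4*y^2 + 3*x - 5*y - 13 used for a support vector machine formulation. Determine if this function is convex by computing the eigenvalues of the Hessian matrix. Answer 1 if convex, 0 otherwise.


The Hessian of f(x,y) = -7*x^2 + 3*x*y + 4*y^2 + 3*x - 5*y - 13 is:
H = [[-14, 3], [3, 8]]
Trace = -14 + 8 = -6
Determinant = -14*8 - (3)^2 = -121
Discriminant = (-6)^2 - 4*-121 = 520.0
Eigenvalues: lambda_1 = -14.4018, lambda_2 = 8.4018
The function is not convex.

0


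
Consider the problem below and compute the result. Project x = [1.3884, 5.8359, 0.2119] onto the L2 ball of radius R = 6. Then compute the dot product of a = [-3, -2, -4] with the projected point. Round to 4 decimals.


Step 1: Compute ||x|| (intermediates to 6 decimals).
||x|| = sqrt(1.3884^2 + 5.8359^2 + 0.2119^2) = 6.002523
Step 2: Project.
Since ||x|| > R, scale = R/||x|| = 6/6.002523 = 0.99958, proj(x) = scale * x
proj(x) = [1.387817, 5.833449, 0.211811]
Step 3: Dot product.
a^T * proj(x) = -3*1.387817 - 2*5.833449 - 4*0.211811 = -16.6776


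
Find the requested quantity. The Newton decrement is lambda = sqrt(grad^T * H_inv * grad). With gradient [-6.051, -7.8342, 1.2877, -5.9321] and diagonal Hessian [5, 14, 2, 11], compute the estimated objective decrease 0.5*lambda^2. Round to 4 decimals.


Step 1: H is diagonal, so H^(-1) * g = [-1.2102, -0.5596, 0.6439, -0.5393].
Step 2: g^T H^(-1) g = sum_i g_i^2 / H_ii
  = (-6.051)^2/5 + (-7.8342)^2/14 + (1.2877)^2/2 + (-5.9321)^2/11
  = 7.3229 + 4.3839 + 0.8291 + 3.1991 = 15.735
Step 3: Objective decrease = 0.5 * g^T H^(-1) g = 7.8675


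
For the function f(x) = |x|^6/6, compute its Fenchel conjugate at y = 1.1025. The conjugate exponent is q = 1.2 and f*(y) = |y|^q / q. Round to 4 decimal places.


The conjugate exponent q satisfies 1/p + 1/q = 1.
p = 6, so q = 6/(6 - 1) = 1.2
|y|^q = 1.1025^1.2 = 1.1242
f*(1.1025) = 1.1242 / 1.2 = 0.9369


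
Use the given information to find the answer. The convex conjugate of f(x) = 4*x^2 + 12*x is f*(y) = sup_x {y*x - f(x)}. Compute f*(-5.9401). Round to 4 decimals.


f*(y) = sup_x {y*x - a*x^2 - b*x} = sup_x {(y-b)*x - a*x^2}
FOC: (y - b) - 2a*x = 0 => x* = (y - b)/(2a)
x* = (-5.9401 - 12)/(2*4) = -2.2425
f*(-5.9401) = (y-b)^2/(4a) = (-5.9401 - 12)^2/(4*4)
= 321.8472/16 = 20.1154


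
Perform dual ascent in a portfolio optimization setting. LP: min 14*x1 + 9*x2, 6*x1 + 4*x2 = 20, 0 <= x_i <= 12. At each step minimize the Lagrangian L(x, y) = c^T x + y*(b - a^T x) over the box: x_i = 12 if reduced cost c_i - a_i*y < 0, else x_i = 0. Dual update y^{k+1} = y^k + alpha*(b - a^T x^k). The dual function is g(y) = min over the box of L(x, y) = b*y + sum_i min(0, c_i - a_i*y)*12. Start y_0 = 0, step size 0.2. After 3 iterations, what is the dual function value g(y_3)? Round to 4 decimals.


Dual ascent for LP: min 14*x1 + 9*x2, 6*x1 + 4*x2 = 20, 0 <= x_i <= 12
Step 1: y^k = 0.0, reduced costs: (14.0, 9.0)
  x^k = (0.0, 0.0), subgradient = b - a^T x = 20.0
  y^{k+1} = 0.0 + 0.2*20.0 = 4.0
Step 2: y^k = 4.0, reduced costs: (-10.0, -7.0)
  x^k = (12.0, 12.0), subgradient = b - a^T x = -100.0
  y^{k+1} = 4.0 + 0.2*-100.0 = -16.0
Step 3: y^k = -16.0, reduced costs: (110.0, 73.0)
  x^k = (0.0, 0.0), subgradient = b - a^T x = 20.0
  y^{k+1} = -16.0 + 0.2*20.0 = -12.0
Dual objective at y_3 = -12.0: reduced costs (86.0, 57.0), box minimizer x = (0.0, 0.0)
g(y_3) = b*y + (c1 - a1*y)*x1 + (c2 - a2*y)*x2 = 20*(-12.0) + 86.0*0.0 + 57.0*0.0 = -240.0 + 0.0 + 0.0 = -240.0


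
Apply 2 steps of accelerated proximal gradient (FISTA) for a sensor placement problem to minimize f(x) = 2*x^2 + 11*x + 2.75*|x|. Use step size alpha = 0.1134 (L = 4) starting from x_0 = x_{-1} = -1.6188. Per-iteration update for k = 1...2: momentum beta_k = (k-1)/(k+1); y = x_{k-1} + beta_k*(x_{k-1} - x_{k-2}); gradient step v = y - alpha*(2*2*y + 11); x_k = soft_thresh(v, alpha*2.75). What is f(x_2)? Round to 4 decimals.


FISTA on f(x) = 2*x^2 + 11*x + 2.75*|x|
L = 4, alpha = 0.1134
Iteration 1: beta = 0.0, y = -1.6188 + 0.0*(-1.6188 + 1.6188) = -1.6188
  grad(y) = 4.5248, v = y - alpha*grad = -2.1319
  prox(v) = soft_thresh(-2.1319, 0.3119) = -1.8201
Iteration 2: beta = 0.3333, y = -1.8201 + 0.3333*(-1.8201 + 1.6188) = -1.8871
  grad(y) = 3.4514, v = y - alpha*grad = -2.2785
  prox(v) = soft_thresh(-2.2785, 0.3119) = -1.9667
f(x_2) = 2*(-1.9667)^2 + 11*(-1.9667) + 2.75*|-1.9667| = -8.4895


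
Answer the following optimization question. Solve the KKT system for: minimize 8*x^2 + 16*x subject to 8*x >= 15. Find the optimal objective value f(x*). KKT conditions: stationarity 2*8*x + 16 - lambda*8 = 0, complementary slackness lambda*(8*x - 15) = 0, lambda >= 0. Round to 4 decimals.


Step 1: Try lambda = 0 (constraint inactive).
x_unc = -16/(2*8) = -1.0
Check: 8*-1.0 = -8.0 < 15 -- violated!
Step 2: Constraint must be active: 8*x = 15
x* = 15/8 = 1.875
lambda = (2*8*1.875 + 16)/8 = 5.75
Step 3: Compute optimal value.
f(x*) = 8*1.875^2 + 16*1.875 = 58.125


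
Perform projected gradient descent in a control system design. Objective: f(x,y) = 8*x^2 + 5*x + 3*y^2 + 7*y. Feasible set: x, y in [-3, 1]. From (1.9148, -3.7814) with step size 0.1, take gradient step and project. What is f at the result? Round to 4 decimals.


Step 1: Compute gradient at (1.9148, -3.7814).
grad_x = 2*8*1.9148 + 5 = 35.6368
grad_y = 2*3*-3.7814 + 7 = -15.6884
Step 2: Gradient step.
x_raw = 1.9148 - 0.1*35.6368 = -1.6489
y_raw = -3.7814 - 0.1*-15.6884 = -2.2126
Step 3: Project onto [-3, 1].
x_proj = clip(-1.6489) = -1.6489
y_proj = clip(-2.2126) = -2.2126
Step 4: Evaluate f.
f(-1.6489, -2.2126) = 12.7044


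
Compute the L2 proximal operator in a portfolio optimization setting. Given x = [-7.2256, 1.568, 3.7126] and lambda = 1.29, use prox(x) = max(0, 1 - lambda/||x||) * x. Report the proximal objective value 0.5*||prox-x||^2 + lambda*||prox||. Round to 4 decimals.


Step 1: Compute ||x||.
||x|| = 8.2735
Step 2: Compute scaling factor.
scale = max(0, 1 - 1.29/8.2735) = 0.8441
Step 3: prox(x) = [-6.099, 1.3235, 3.1337]
||prox(x)|| = 6.9835
Step 4: Proximal objective.
0.5*||prox-x||^2 = 0.8321
lambda*||prox|| = 9.0087
Total = 9.8408


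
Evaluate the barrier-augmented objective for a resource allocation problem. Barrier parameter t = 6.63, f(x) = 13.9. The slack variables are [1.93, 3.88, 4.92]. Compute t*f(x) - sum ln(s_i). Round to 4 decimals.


Step 1: Compute log-barrier.
ln values: [0.6575, 1.3558, 1.5933]
phi = -(0.6575 + 1.3558 + 1.5933) = -3.6067
Step 2: Compute augmented objective.
t*f(x) = 6.63*13.9 = 92.157
Total = 92.157 - 3.6067 = 88.5503


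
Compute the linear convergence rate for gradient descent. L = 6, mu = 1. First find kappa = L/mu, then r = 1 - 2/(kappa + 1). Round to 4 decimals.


Step 1: Compute the condition number.
kappa = L/mu = 6/1 = 6.0
Step 2: Compute the convergence rate.
r = 1 - 2/(kappa + 1) = 1 - 2*mu/(L + mu) = (L - mu)/(L + mu) = 5/7 = 0.7143


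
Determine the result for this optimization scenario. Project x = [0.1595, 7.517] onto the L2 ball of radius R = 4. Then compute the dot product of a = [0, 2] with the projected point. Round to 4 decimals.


Step 1: Compute ||x|| (intermediates to 6 decimals).
||x|| = sqrt(0.1595^2 + 7.517^2) = 7.518692
Step 2: Project.
Since ||x|| > R, scale = R/||x|| = 4/7.518692 = 0.532007, proj(x) = scale * x
proj(x) = [0.084855, 3.999097]
Step 3: Dot product.
a^T * proj(x) = 0*0.084855 + 2*3.999097 = 7.9982


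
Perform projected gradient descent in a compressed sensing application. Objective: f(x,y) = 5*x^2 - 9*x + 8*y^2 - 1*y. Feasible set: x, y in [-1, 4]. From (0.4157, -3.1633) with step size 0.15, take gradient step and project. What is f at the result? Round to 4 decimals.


Step 1: Compute gradient at (0.4157, -3.1633).
grad_x = 2*5*0.4157 - 9 = -4.843
grad_y = 2*8*-3.1633 - 1 = -51.6128
Step 2: Gradient step.
x_raw = 0.4157 - 0.15*-4.843 = 1.1422
y_raw = -3.1633 - 0.15*-51.6128 = 4.5786
Step 3: Project onto [-1, 4].
x_proj = clip(1.1422) = 1.1422
y_proj = clip(4.5786) = 4.0
Step 4: Evaluate f.
f(1.1422, 4.0) = 120.2432


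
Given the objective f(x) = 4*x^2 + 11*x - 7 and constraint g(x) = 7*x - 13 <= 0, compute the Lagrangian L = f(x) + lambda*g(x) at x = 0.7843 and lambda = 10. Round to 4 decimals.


Step 1: Evaluate f(x).
f(0.7843) = 4*0.7843^2 + 11*0.7843 - 7 = 4.0878
Step 2: Evaluate g(x).
g(0.7843) = 7*0.7843 - 13 = -7.5099
Step 3: Compute Lagrangian.
L = 4.0878 + 10*-7.5099 = -71.0112


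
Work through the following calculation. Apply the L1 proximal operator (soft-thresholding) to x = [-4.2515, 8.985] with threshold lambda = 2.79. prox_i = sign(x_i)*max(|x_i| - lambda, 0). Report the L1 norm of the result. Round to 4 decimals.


Soft-thresholding with lambda = 2.79:
prox(-4.2515) = sign(-4.2515)*max(|-4.2515| - 2.79, 0) = -1.4615
prox(8.985) = sign(8.985)*max(|8.985| - 2.79, 0) = 6.195
prox(x) = [-1.4615, 6.195]
||prox(x)||_1 = 1.4615 + 6.195 = 7.6565


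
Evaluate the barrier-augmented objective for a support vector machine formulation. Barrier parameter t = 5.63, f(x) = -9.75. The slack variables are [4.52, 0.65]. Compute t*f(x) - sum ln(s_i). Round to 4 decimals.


Step 1: Compute log-barrier.
ln values: [1.5085, -0.4308]
phi = -(1.5085 - 0.4308) = -1.0777
Step 2: Compute augmented objective.
t*f(x) = 5.63*-9.75 = -54.8925
Total = -54.8925 - 1.0777 = -55.9702


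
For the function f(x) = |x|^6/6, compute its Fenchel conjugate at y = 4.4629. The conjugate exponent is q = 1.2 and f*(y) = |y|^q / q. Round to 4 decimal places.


The conjugate exponent q satisfies 1/p + 1/q = 1.
p = 6, so q = 6/(6 - 1) = 1.2
|y|^q = 4.4629^1.2 = 6.0192
f*(4.4629) = 6.0192 / 1.2 = 5.016


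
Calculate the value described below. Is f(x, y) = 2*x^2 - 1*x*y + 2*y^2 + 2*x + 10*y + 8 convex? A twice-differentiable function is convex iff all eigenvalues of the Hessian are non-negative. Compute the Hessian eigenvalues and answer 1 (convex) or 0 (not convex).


The Hessian of f(x,y) = 2*x^2 - 1*x*y + 2*y^2 + 2*x + 10*y + 8 is:
H = [[4, -1], [-1, 4]]
Trace = 4 + 4 = 8
Determinant = 4*4 - (-1)^2 = 15
Discriminant = (8)^2 - 4*15 = 4.0
Eigenvalues: lambda_1 = 3.0, lambda_2 = 5.0
The function is convex.

1


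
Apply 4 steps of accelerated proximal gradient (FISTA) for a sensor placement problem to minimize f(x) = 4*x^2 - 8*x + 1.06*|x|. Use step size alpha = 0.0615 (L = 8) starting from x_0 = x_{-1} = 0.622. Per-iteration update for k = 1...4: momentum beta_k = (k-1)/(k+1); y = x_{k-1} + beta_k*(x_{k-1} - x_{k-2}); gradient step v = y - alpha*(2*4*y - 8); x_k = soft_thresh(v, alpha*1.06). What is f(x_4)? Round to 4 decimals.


FISTA on f(x) = 4*x^2 - 8*x + 1.06*|x|
L = 8, alpha = 0.0615
Iteration 1: beta = 0.0, y = 0.622 + 0.0*(0.622 - 0.622) = 0.622
  grad(y) = -3.024, v = y - alpha*grad = 0.808
  prox(v) = soft_thresh(0.808, 0.0652) = 0.7428
Iteration 2: beta = 0.3333, y = 0.7428 + 0.3333*(0.7428 - 0.622) = 0.783
  grad(y) = -1.7356, v = y - alpha*grad = 0.8898
  prox(v) = soft_thresh(0.8898, 0.0652) = 0.8246
Iteration 3: beta = 0.5, y = 0.8246 + 0.5*(0.8246 - 0.7428) = 0.8655
  grad(y) = -1.076, v = y - alpha*grad = 0.9317
  prox(v) = soft_thresh(0.9317, 0.0652) = 0.8665
Iteration 4: beta = 0.6, y = 0.8665 + 0.6*(0.8665 - 0.8246) = 0.8916
  grad(y) = -0.867, v = y - alpha*grad = 0.9449
  prox(v) = soft_thresh(0.9449, 0.0652) = 0.8798
f(x_4) = 4*0.8798^2 - 8*0.8798 + 1.06*|0.8798| = -3.0096


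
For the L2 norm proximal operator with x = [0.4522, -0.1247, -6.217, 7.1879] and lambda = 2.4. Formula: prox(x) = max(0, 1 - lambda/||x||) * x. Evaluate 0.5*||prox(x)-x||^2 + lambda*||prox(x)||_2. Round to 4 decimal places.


Step 1: Compute ||x||.
||x|| = 9.5151
Step 2: Compute scaling factor.
scale = max(0, 1 - 2.4/9.5151) = 0.7478
Step 3: prox(x) = [0.3381, -0.0932, -4.6489, 5.3749]
||prox(x)|| = 7.1151
Step 4: Proximal objective.
0.5*||prox-x||^2 = 2.88
lambda*||prox|| = 17.0762
Total = 19.9562


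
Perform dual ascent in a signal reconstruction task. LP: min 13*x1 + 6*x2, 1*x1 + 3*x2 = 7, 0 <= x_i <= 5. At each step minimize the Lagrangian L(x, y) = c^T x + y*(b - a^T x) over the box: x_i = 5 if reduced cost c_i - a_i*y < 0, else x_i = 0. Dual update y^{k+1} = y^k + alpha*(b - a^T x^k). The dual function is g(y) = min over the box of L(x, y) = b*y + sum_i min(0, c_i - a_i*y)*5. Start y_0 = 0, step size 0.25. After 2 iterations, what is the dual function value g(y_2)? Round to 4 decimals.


Dual ascent for LP: min 13*x1 + 6*x2, 1*x1 + 3*x2 = 7, 0 <= x_i <= 5
Step 1: y^k = 0.0, reduced costs: (13.0, 6.0)
  x^k = (0.0, 0.0), subgradient = b - a^T x = 7.0
  y^{k+1} = 0.0 + 0.25*7.0 = 1.75
Step 2: y^k = 1.75, reduced costs: (11.25, 0.75)
  x^k = (0.0, 0.0), subgradient = b - a^T x = 7.0
  y^{k+1} = 1.75 + 0.25*7.0 = 3.5
Dual objective at y_2 = 3.5: reduced costs (9.5, -4.5), box minimizer x = (0.0, 5.0)
g(y_2) = b*y + (c1 - a1*y)*x1 + (c2 - a2*y)*x2 = 7*3.5 + 9.5*0.0 + (-4.5)*5.0 = 24.5 + 0.0 - 22.5 = 2.0


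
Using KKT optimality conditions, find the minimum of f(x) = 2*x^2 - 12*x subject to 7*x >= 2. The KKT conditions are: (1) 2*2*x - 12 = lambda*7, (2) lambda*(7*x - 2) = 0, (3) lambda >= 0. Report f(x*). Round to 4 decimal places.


Step 1: Try lambda = 0 (constraint inactive).
Stationarity: 2*2*x - 12 = 0
x* = 12/(2*2) = 3.0
Check constraint: 7*3.0 = 21.0 >= 2 -- satisfied.
Step 2: Compute optimal value.
f(x*) = 2*3.0^2 - 12*3.0 = -18.0


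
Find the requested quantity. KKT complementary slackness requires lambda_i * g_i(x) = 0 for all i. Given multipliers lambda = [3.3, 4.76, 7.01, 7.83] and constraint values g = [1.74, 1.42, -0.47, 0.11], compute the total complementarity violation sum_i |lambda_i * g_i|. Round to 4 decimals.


KKT complementary slackness check:
lambda_1 * g_1 = 3.3 * 1.74 = 5.742
lambda_2 * g_2 = 4.76 * 1.42 = 6.7592
lambda_3 * g_3 = 7.01 * -0.47 = -3.2947
lambda_4 * g_4 = 7.83 * 0.11 = 0.8613
Total violation = 5.742 + 6.7592 + 3.2947 + 0.8613 = 16.6572


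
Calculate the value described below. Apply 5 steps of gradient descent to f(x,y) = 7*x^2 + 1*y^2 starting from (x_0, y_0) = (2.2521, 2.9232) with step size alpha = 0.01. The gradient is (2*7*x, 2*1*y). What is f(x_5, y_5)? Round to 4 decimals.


Gradient descent on f(x,y) = 7*x^2 + 1*y^2.
Starting point: (2.2521, 2.9232), alpha = 0.01
Step 1: grad_x = 2*7*2.2521 = 31.5294, grad_y = 2*1*2.9232 = 5.8464
  x_1 = 2.2521 - 0.01*31.5294 = 1.9368
  y_1 = 2.9232 - 0.01*5.8464 = 2.8647
Step 2: grad_x = 2*7*1.9368 = 27.1153, grad_y = 2*1*2.8647 = 5.7295
  x_2 = 1.9368 - 0.01*27.1153 = 1.6657
  y_2 = 2.8647 - 0.01*5.7295 = 2.8074
Step 3: grad_x = 2*7*1.6657 = 23.3191, grad_y = 2*1*2.8074 = 5.6149
  x_3 = 1.6657 - 0.01*23.3191 = 1.4325
  y_3 = 2.8074 - 0.01*5.6149 = 2.7513
Step 4: grad_x = 2*7*1.4325 = 20.0545, grad_y = 2*1*2.7513 = 5.5026
  x_4 = 1.4325 - 0.01*20.0545 = 1.2319
  y_4 = 2.7513 - 0.01*5.5026 = 2.6963
Step 5: grad_x = 2*7*1.2319 = 17.2468, grad_y = 2*1*2.6963 = 5.3925
  x_5 = 1.2319 - 0.01*17.2468 = 1.0594
  y_5 = 2.6963 - 0.01*5.3925 = 2.6423
f(1.0594, 2.6423) = 7*1.0594^2 + 1*2.6423^2 = 14.839
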